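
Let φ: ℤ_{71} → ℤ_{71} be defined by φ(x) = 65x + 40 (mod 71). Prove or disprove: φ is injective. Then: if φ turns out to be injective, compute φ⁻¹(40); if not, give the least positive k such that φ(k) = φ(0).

If φ(s) = φ(t), then 65s ≡ 65t (mod 71). Because gcd(65, 71) = 1, we may cancel 65 to get s ≡ t (mod 71).
Hence φ is injective.
We now compute 65⁻¹ mod 71 explicitly. Euclid's algorithm: 71 = 1·65 + 6, 65 = 10·6 + 5, 6 = 1·5 + 1; back-substituting gives 1 = 59·65 − 54·71, so 65⁻¹ ≡ 59 (mod 71).
Since φ is injective, we compute φ⁻¹(40): solve 65x + 40 ≡ 40 (mod 71), i.e. 65x ≡ 0 (mod 71).
Multiplying by 65⁻¹ = 59 gives x ≡ 59·0 = 0 ≡ 0 (mod 71).
Check: φ(0) = 65·0 + 40 = 40 ≡ 40 (mod 71).

0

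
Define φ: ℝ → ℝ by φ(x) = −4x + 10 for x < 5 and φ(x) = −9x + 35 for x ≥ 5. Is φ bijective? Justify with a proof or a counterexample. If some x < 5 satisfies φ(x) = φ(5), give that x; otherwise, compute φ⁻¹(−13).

16/3

Both pieces are strictly decreasing (slopes −4 and −9), so each is injective on its own interval.
The left piece maps (−∞, 5) onto (−10, ∞); the right piece maps [5, ∞) onto (−∞, −10].
Since −10 = −10, the images partition ℝ: φ is injective and surjective, hence bijective.
Because the two images are disjoint, no x < 5 has φ(x) = φ(5), so we compute φ⁻¹(−13): −13 lies in (−∞, −10], so solve −9x + 35 = −13: x = (−13 − 35)/(−9) = 16/3.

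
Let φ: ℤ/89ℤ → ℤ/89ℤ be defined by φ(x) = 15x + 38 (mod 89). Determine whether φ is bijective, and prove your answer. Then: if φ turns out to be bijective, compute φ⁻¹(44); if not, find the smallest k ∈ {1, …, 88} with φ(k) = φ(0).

Recall that injectivity means: for all a, b in the domain, φ(a) = φ(b) implies a = b.
If φ(a) = φ(b), then 15a ≡ 15b (mod 89). Because gcd(15, 89) = 1, we may cancel 15 to get a ≡ b (mod 89).
We now compute 15⁻¹ mod 89 explicitly. Euclid's algorithm: 89 = 5·15 + 14, 15 = 1·14 + 1; back-substituting gives 1 = 6·15 − 1·89, so 15⁻¹ ≡ 6 (mod 89).
For any y ∈ ℤ/89ℤ, x = 6(y − 38) mod 89 satisfies φ(x) = 15·6(y − 38) + 38 ≡ y (since 15·6 ≡ 1 mod 89). So every y has a preimage.
Therefore φ is bijective.
Since φ is bijective, we find φ⁻¹(44): we need 15x ≡ 44 − 38 ≡ 6 (mod 89). Using 15⁻¹ = 6: x ≡ 6·6 = 36, so x = 36.
Check: φ(36) = 15·36 + 38 = 578 = 6·89 + 44 ≡ 44 (mod 89).

36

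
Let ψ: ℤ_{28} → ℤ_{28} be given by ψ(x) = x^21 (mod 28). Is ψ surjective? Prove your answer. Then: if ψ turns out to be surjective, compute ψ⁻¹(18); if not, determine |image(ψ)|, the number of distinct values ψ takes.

9

ψ(2): Repeated squaring mod 28: 2^1 ≡ 2, 2^2 ≡ 2² = 4, 2^4 ≡ 4² = 16, 2^8 ≡ 16² = 256 ≡ 4, 2^16 ≡ 4² = 16. Since 21 = 16 + 4 + 1, 2^21 ≡ 16·16·2: 16·16 = 256 ≡ 4, then 4·2 = 8. So 2^21 ≡ 8 (mod 28).
ψ(4): Repeated squaring mod 28: 4^1 ≡ 4, 4^2 ≡ 4² = 16, 4^4 ≡ 16² = 256 ≡ 4, 4^8 ≡ 4² = 16, 4^16 ≡ 16² = 256 ≡ 4. Since 21 = 16 + 4 + 1, 4^21 ≡ 4·4·4: 4·4 = 16, then 16·4 = 64 ≡ 8. So 4^21 ≡ 8 (mod 28).
So ψ(2) = ψ(4) = 8 while 2 ≠ 4, so ψ is not injective.
A non-injective map from the 28-element set ℤ_{28} to itself takes at most 27 distinct values, so it cannot be surjective. So ψ is not surjective.
Since ψ is not surjective, we determine |image(ψ)|. Computing x^21 mod 28 for each x (by repeated squaring, reducing mod 28 at every step), the values ψ(0), ψ(1), …, ψ(27) are: 0, 1, 8, 27, 8, 13, 20, 7, 8, 1, 20, 15, 20, 13, 0, 15, 8, 13, 8, 27, 20, 21, 8, 15, 20, 1, 20, 27.
The distinct values are {0, 1, 7, 8, 13, 15, 20, 21, 27}; there are 9 of them.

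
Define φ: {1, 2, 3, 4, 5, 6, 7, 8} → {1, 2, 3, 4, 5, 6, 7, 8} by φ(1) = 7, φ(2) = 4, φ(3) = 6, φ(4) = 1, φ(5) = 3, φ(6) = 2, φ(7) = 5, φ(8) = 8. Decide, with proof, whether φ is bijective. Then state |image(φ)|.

The values 7, 4, 6, 1, 3, 2, 5, 8 are a permutation of {1, 2, 3, 4, 5, 6, 7, 8}: each element appears exactly once.
So φ is injective and surjective, hence bijective.
The image of φ is {1, 2, 3, 4, 5, 6, 7, 8}, which has 8 elements.

8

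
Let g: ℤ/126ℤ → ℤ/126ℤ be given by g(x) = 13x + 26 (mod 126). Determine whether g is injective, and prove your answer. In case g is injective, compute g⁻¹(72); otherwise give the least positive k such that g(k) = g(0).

52

Suppose g(x_1) = g(x_2) in ℤ/126ℤ. Then 13x_1 + 26 ≡ 13x_2 + 26 (mod 126), so 13(x_1 − x_2) ≡ 0 (mod 126).
Since gcd(13, 126) = 1, 13 is invertible modulo 126, thus x_1 − x_2 ≡ 0 (mod 126), i.e. x_1 = x_2.
Hence g is injective.
We now compute 13⁻¹ mod 126 explicitly. Euclid's algorithm: 126 = 9·13 + 9, 13 = 1·9 + 4, 9 = 2·4 + 1; back-substituting gives 1 = 97·13 − 10·126, so 13⁻¹ ≡ 97 (mod 126).
Since g is injective, we compute g⁻¹(72): solve 13x + 26 ≡ 72 (mod 126), i.e. 13x ≡ 46 (mod 126).
Multiplying by 13⁻¹ = 97 gives x ≡ 97·46 = 4462 = 35·126 + 52 ≡ 52 (mod 126).
Check: g(52) = 13·52 + 26 = 702 = 5·126 + 72 ≡ 72 (mod 126).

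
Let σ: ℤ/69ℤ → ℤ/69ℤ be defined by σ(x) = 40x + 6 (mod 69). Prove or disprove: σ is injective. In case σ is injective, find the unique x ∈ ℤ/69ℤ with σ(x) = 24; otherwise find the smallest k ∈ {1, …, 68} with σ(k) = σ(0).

66

Recall that σ is injective when σ(u) = σ(v) forces u = v.
Suppose σ(u) = σ(v) in ℤ/69ℤ. Then 40u + 6 ≡ 40v + 6 (mod 69), thus 40(u − v) ≡ 0 (mod 69).
Since gcd(40, 69) = 1, 40 is invertible modulo 69, so u − v ≡ 0 (mod 69), i.e. u = v.
Hence σ is injective.
We now compute 40⁻¹ mod 69 explicitly. Euclid's algorithm: 69 = 1·40 + 29, 40 = 1·29 + 11, 29 = 2·11 + 7, 11 = 1·7 + 4, 7 = 1·4 + 3, 4 = 1·3 + 1; back-substituting gives 1 = 19·40 − 11·69, so 40⁻¹ ≡ 19 (mod 69).
Since σ is injective, we compute σ⁻¹(24): solve 40x + 6 ≡ 24 (mod 69), i.e. 40x ≡ 18 (mod 69).
Multiplying by 40⁻¹ = 19 gives x ≡ 19·18 = 342 = 4·69 + 66 ≡ 66 (mod 69).
Check: σ(66) = 40·66 + 6 = 2646 = 38·69 + 24 ≡ 24 (mod 69).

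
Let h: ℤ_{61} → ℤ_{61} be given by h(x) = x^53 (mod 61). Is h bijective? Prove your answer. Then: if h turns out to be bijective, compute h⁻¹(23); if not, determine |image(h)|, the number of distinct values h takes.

24

Since 61 is prime, the nonzero elements of ℤ_{61} form a cyclic group of order 60.
As gcd(53, 60) = 1, raising to the 53rd power is a bijection on this group: if a^53 ≡ b^53 then (ab^{−1})^53 = 1, and the only element of order dividing gcd(53, 60) = 1 is 1, so a = b.
With h(0) = 0 this makes h injective on all of ℤ_{61}, hence bijective (finite equal-size domain and codomain). In particular h is bijective.
Since h is bijective, we find the preimage of 23. The inverse of x ↦ x^53 on (ℤ_{61})^× is x ↦ x^17, because 53·17 = 901 = 15·60 + 1 ≡ 1 (mod 60) and x^{60} = 1 for x ≠ 0 (Fermat). So h⁻¹(23) = 23^17 mod 61.
Repeated squaring mod 61: 23^1 ≡ 23, 23^2 ≡ 23² = 529 ≡ 41, 23^4 ≡ 41² = 1681 ≡ 34, 23^8 ≡ 34² = 1156 ≡ 58, 23^16 ≡ 58² = 3364 ≡ 9. Since 17 = 16 + 1, 23^17 ≡ 9·23: 9·23 = 207 ≡ 24. So 23^17 ≡ 24 (mod 61).
Hence h⁻¹(23) = 24.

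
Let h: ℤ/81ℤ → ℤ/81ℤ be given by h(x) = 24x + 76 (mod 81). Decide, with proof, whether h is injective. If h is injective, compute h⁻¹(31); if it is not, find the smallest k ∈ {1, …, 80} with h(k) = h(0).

27

We have gcd(24, 81) = 3 > 1. Taking a = 0 and b = 27: h(0) = 76 and h(27) = 24·27 + 76 = 724 ≡ 76 (mod 81).
So h(0) = h(27) while 0 ≠ 27, hence h is not injective.
Since h is not injective, we find the least positive k with h(k) = h(0): this means 24k ≡ 0 (mod 81), i.e. 81 ∣ 24k. Since gcd(24, 81) = 3, dividing through by 3 this holds exactly when 27 ∣ 8k, and as gcd(8, 27) = 1, exactly when 27 ∣ k.
The smallest positive such k is 27.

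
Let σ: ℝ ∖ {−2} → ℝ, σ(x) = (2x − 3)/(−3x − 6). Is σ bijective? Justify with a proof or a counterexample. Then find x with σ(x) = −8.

-51/22

If σ(x) = −2/3, cross-multiplying gives −3(2x − 3) = 2(−3x − 6), which simplifies to 9 = −12 — false.  So −2/3 has no preimage and σ is not surjective.
Thus σ is not bijective.
Solving σ(x) = −8: cross-multiplying gives 2x − 3 = −8(−3x − 6), which rearranges to −22x = 51, so x = −51/22.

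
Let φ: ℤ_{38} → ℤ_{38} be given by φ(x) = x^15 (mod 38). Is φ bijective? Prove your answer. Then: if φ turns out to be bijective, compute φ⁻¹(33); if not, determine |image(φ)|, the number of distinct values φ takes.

φ(4): Repeated squaring mod 38: 4^1 ≡ 4, 4^2 ≡ 4² = 16, 4^4 ≡ 16² = 256 ≡ 28, 4^8 ≡ 28² = 784 ≡ 24. Since 15 = 8 + 4 + 2 + 1, 4^15 ≡ 24·28·16·4: 24·28 = 672 ≡ 26, then 26·16 = 416 ≡ 36, then 36·4 = 144 ≡ 30. So 4^15 ≡ 30 (mod 38).
φ(6): Repeated squaring mod 38: 6^1 ≡ 6, 6^2 ≡ 6² = 36, 6^4 ≡ 36² = 1296 ≡ 4, 6^8 ≡ 4² = 16. Since 15 = 8 + 4 + 2 + 1, 6^15 ≡ 16·4·36·6: 16·4 = 64 ≡ 26, then 26·36 = 936 ≡ 24, then 24·6 = 144 ≡ 30. So 6^15 ≡ 30 (mod 38).
So φ(4) = φ(6) = 30 while 4 ≠ 6, thus φ is not injective, hence not bijective.
Since φ is not bijective, we determine |image(φ)|. Computing x^15 mod 38 for each x (by repeated squaring, reducing mod 38 at every step), the values φ(0), φ(1), …, φ(37) are: 0, 1, 12, 31, 30, 7, 30, 1, 18, 11, 8, 1, 18, 27, 12, 27, 26, 7, 18, 19, 20, 31, 12, 11, 26, 11, 20, 37, 30, 27, 20, 37, 8, 31, 8, 7, 26, 37.
The distinct values are {0, 1, 7, 8, 11, 12, 18, 19, 20, 26, 27, 30, 31, 37}; there are 14 of them.

14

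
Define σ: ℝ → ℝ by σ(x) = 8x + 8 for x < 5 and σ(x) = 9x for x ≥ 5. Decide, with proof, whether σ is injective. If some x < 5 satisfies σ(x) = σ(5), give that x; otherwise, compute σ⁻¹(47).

Both pieces are strictly increasing (slopes 8 and 9), so each is injective on its own interval.
The left piece maps (−∞, 5) onto (−∞, 48); the right piece maps [5, ∞) onto [45, ∞).
These images overlap. In particular σ(5) = 45 (right piece), and solving 8x + 8 = 45 on the left piece gives x = 37/8 < 5.
So σ(37/8) = σ(5) with 37/8 ≠ 5, and σ is not injective. This x = 37/8 is the requested value below 5.

37/8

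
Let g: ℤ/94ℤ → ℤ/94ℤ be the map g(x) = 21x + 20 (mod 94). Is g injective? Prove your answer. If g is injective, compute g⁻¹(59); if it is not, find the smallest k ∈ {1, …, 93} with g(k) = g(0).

69

Suppose g(s) = g(t) in ℤ/94ℤ. Then 21s + 20 ≡ 21t + 20 (mod 94), so 21(s − t) ≡ 0 (mod 94).
Since gcd(21, 94) = 1, 21 is invertible modulo 94, hence s − t ≡ 0 (mod 94), i.e. s = t.
Hence g is injective.
We now compute 21⁻¹ mod 94 explicitly. Euclid's algorithm: 94 = 4·21 + 10, 21 = 2·10 + 1; back-substituting gives 1 = 9·21 − 2·94, so 21⁻¹ ≡ 9 (mod 94).
Since g is injective, we find g⁻¹(59): we need 21x ≡ 59 − 20 ≡ 39 (mod 94). Using 21⁻¹ = 9: x ≡ 9·39 = 351 = 3·94 + 69, so x = 69.
Check: g(69) = 21·69 + 20 = 1469 = 15·94 + 59 ≡ 59 (mod 94).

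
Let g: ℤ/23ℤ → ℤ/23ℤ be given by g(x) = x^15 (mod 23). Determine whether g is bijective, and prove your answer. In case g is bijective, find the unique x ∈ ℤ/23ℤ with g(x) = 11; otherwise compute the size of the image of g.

Since 23 is prime, the nonzero elements of ℤ/23ℤ form a cyclic group of order 22.
As gcd(15, 22) = 1, raising to the 15th power is a bijection on this group: if s^15 ≡ t^15 then (st^{−1})^15 = 1, and the only element of order dividing gcd(15, 22) = 1 is 1, so s = t.
With g(0) = 0 this makes g injective on all of ℤ/23ℤ, hence bijective (finite equal-size domain and codomain). In particular g is bijective.
Since g is bijective, we find the preimage of 11. The inverse of x ↦ x^15 on (ℤ/23ℤ)^× is x ↦ x^3, because 15·3 = 45 = 2·22 + 1 ≡ 1 (mod 22) and x^{22} = 1 for x ≠ 0 (Fermat). So g⁻¹(11) = 11^3 mod 23.
Repeated squaring mod 23: 11^1 ≡ 11, 11^2 ≡ 11² = 121 ≡ 6. Since 3 = 2 + 1, 11^3 ≡ 6·11: 6·11 = 66 ≡ 20. So 11^3 ≡ 20 (mod 23).
Hence g⁻¹(11) = 20.

20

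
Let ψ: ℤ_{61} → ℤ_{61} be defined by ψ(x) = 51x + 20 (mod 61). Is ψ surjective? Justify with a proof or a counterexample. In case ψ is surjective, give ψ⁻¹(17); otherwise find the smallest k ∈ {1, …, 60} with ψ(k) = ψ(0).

43

Recall: ψ is surjective if every y in the codomain equals ψ(x) for some x in the domain.
Since gcd(51, 61) = 1, 51 is invertible modulo 61. Euclid's algorithm: 61 = 1·51 + 10, 51 = 5·10 + 1; back-substituting gives 1 = 6·51 − 5·61, so 51⁻¹ ≡ 6 (mod 61).
For any y ∈ ℤ_{61}, x = 6(y − 20) mod 61 satisfies ψ(x) = 51·6(y − 20) + 20 ≡ y (since 51·6 ≡ 1 mod 61). So every y has a preimage.
Hence ψ is surjective.
Since ψ is surjective, we compute ψ⁻¹(17): solve 51x + 20 ≡ 17 (mod 61), i.e. 51x ≡ 58 (mod 61).
Multiplying by 51⁻¹ = 6 gives x ≡ 6·58 = 348 = 5·61 + 43 ≡ 43 (mod 61).
Check: ψ(43) = 51·43 + 20 = 2213 = 36·61 + 17 ≡ 17 (mod 61).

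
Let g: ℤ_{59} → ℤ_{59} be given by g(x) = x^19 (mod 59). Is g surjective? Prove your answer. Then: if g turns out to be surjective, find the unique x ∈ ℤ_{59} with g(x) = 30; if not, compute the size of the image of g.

Since 59 is prime, the nonzero elements of ℤ_{59} form a cyclic group of order 58.
As gcd(19, 58) = 1, raising to the 19th power is a bijection on this group: if a^19 ≡ b^19 then (ab^{−1})^19 = 1, and the only element of order dividing gcd(19, 58) = 1 is 1, so a = b.
With g(0) = 0 this makes g injective on all of ℤ_{59}, hence bijective (finite equal-size domain and codomain). In particular g is surjective.
Since g is surjective, we find the preimage of 30. The inverse of x ↦ x^19 on (ℤ_{59})^× is x ↦ x^55, because 19·55 = 1045 = 18·58 + 1 ≡ 1 (mod 58) and x^{58} = 1 for x ≠ 0 (Fermat). So g⁻¹(30) = 30^55 mod 59.
Repeated squaring mod 59: 30^1 ≡ 30, 30^2 ≡ 30² = 900 ≡ 15, 30^4 ≡ 15² = 225 ≡ 48, 30^8 ≡ 48² = 2304 ≡ 3, 30^16 ≡ 3² = 9, 30^32 ≡ 9² = 81 ≡ 22. Since 55 = 32 + 16 + 4 + 2 + 1, 30^55 ≡ 22·9·48·15·30: 22·9 = 198 ≡ 21, then 21·48 = 1008 ≡ 5, then 5·15 = 75 ≡ 16, then 16·30 = 480 ≡ 8. So 30^55 ≡ 8 (mod 59).
Hence g⁻¹(30) = 8.

8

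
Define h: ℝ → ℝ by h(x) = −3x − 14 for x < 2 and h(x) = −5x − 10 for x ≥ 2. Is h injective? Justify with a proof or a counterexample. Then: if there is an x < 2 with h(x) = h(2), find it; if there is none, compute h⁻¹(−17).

Both pieces are strictly decreasing (slopes −3 and −5), so each is injective on its own interval.
The left piece maps (−∞, 2) onto (−20, ∞); the right piece maps [2, ∞) onto (−∞, −20].
These images are disjoint, so no value is attained by both pieces. Thus h is injective.
Because the two images are disjoint, no x < 2 has h(x) = h(2), so we compute h⁻¹(−17): −17 lies in (−20, ∞), so solve −3x − 14 = −17: x = (−17 + 14)/(−3) = 1.

1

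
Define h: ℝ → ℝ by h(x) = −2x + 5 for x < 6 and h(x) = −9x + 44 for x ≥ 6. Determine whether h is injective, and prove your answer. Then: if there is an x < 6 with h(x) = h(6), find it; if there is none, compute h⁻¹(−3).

Both pieces are strictly decreasing (slopes −2 and −9), so each is injective on its own interval.
The left piece maps (−∞, 6) onto (−7, ∞); the right piece maps [6, ∞) onto (−∞, −10].
These images are disjoint, so no value is attained by both pieces. Thus h is injective.
Because the two images are disjoint, no x < 6 has h(x) = h(6), so we compute h⁻¹(−3): −3 lies in (−7, ∞), so solve −2x + 5 = −3: x = (−3 − 5)/(−2) = 4.

4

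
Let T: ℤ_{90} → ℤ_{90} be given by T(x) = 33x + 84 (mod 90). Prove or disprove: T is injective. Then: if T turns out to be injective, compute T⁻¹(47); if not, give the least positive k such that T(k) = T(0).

30

Recall that T is injective if T(x_1) = T(x_2) implies x_1 = x_2.
We have gcd(33, 90) = 3 > 1. Taking x_1 = 0 and x_2 = 30: T(0) = 84 and T(30) = 33·30 + 84 = 1074 ≡ 84 (mod 90).
So T(0) = T(30) while 0 ≠ 30, hence T is not injective.
Since T is not injective, we find the least positive k with T(k) = T(0): this means 33k ≡ 0 (mod 90), i.e. 90 ∣ 33k. Since gcd(33, 90) = 3, dividing through by 3 this holds exactly when 30 ∣ 11k, and as gcd(11, 30) = 1, exactly when 30 ∣ k.
The smallest positive such k is 30.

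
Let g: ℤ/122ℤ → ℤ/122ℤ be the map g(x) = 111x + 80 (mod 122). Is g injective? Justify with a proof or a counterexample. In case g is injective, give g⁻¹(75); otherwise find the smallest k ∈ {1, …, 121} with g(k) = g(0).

67

Suppose g(u) = g(v) in ℤ/122ℤ. Then 111u + 80 ≡ 111v + 80 (mod 122), so 111(u − v) ≡ 0 (mod 122).
Since gcd(111, 122) = 1, 111 is invertible modulo 122, therefore u − v ≡ 0 (mod 122), i.e. u = v.
Thus g is injective.
We now compute 111⁻¹ mod 122 explicitly. Euclid's algorithm: 122 = 1·111 + 11, 111 = 10·11 + 1; back-substituting gives 1 = 11·111 − 10·122, so 111⁻¹ ≡ 11 (mod 122).
Since g is injective, we compute g⁻¹(75): solve 111x + 80 ≡ 75 (mod 122), i.e. 111x ≡ 117 (mod 122).
Multiplying by 111⁻¹ = 11 gives x ≡ 11·117 = 1287 = 10·122 + 67 ≡ 67 (mod 122).
Check: g(67) = 111·67 + 80 = 7517 = 61·122 + 75 ≡ 75 (mod 122).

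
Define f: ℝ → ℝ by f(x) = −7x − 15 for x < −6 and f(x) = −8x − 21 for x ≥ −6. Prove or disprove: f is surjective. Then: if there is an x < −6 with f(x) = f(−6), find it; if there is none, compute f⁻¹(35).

Both pieces are strictly decreasing (slopes −7 and −8), so each is injective on its own interval.
The left piece maps (−∞, −6) onto (27, ∞); the right piece maps [−6, ∞) onto (−∞, 27].
These images together cover ℝ, so f is surjective.
Because the two images are disjoint, no x < −6 has f(x) = f(−6), so we compute f⁻¹(35): 35 lies in (27, ∞), so solve −7x − 15 = 35: x = (35 + 15)/(−7) = −50/7.

-50/7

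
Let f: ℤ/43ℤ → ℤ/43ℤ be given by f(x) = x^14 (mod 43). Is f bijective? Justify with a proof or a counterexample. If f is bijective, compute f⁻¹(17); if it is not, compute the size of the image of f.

f(1) = 1^14 = 1.
f(2): Repeated squaring mod 43: 2^1 ≡ 2, 2^2 ≡ 2² = 4, 2^4 ≡ 4² = 16, 2^8 ≡ 16² = 256 ≡ 41. Since 14 = 8 + 4 + 2, 2^14 ≡ 41·16·4: 41·16 = 656 ≡ 11, then 11·4 = 44 ≡ 1. So 2^14 ≡ 1 (mod 43).
So f(1) = f(2) = 1 while 1 ≠ 2, thus f is not injective, hence not bijective.
Since f is not bijective, we determine |image(f)|. Computing x^14 mod 43 for each x (by repeated squaring, reducing mod 43 at every step), the values f(0), f(1), …, f(42) are: 0, 1, 1, 36, 1, 36, 36, 6, 1, 6, 36, 1, 36, 6, 6, 6, 1, 6, 6, 36, 36, 1, 1, 36, 36, 6, 6, 1, 6, 6, 6, 36, 1, 36, 6, 1, 6, 36, 36, 1, 36, 1, 1.
The distinct values are {0, 1, 6, 36}; there are 4 of them.

4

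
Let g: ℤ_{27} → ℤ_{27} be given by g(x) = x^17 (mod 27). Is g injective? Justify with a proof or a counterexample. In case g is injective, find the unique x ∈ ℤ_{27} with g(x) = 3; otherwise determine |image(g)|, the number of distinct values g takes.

g(0) = 0^17 = 0.
g(3): Repeated squaring mod 27: 3^1 ≡ 3, 3^2 ≡ 3² = 9, 3^4 ≡ 9² = 81 ≡ 0, 3^8 ≡ 0² = 0, 3^16 ≡ 0² = 0. Since 17 = 16 + 1, 3^17 ≡ 0·3: 0·3 = 0. So 3^17 ≡ 0 (mod 27).
So g(0) = g(3) = 0 while 0 ≠ 3, thus g is not injective.
Since g is not injective, we determine |image(g)|. Computing x^17 mod 27 for each x (by repeated squaring, reducing mod 27 at every step), the values g(0), g(1), …, g(26) are: 0, 1, 14, 0, 7, 11, 0, 4, 17, 0, 19, 5, 0, 25, 2, 0, 22, 8, 0, 10, 23, 0, 16, 20, 0, 13, 26.
The distinct values are {0, 1, 2, 4, 5, 7, 8, 10, 11, 13, 14, 16, 17, 19, 20, 22, 23, 25, 26}; there are 19 of them.

19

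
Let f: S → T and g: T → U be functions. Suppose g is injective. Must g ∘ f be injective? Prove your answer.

not injective

No. Take S = {1, 2}, T = U = {1, 2, 3, 4}, f(1) = f(2) = 1, and g = identity (injective).
Then (g ∘ f)(1) = (g ∘ f)(2) = 1 with 1 ≠ 2, so g ∘ f is not injective.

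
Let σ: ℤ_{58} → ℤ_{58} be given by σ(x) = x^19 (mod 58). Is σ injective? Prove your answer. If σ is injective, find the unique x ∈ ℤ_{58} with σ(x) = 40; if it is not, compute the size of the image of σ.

Computing x^19 mod 58 for each x (by repeated squaring, reducing mod 58 at every step), the values σ(0), σ(1), …, σ(57) are: 0, 1, 26, 47, 38, 51, 4, 45, 2, 5, 50, 15, 46, 35, 10, 19, 52, 41, 14, 37, 24, 27, 42, 25, 36, 49, 40, 3, 28, 29, 30, 55, 18, 9, 22, 33, 16, 31, 34, 21, 44, 17, 6, 39, 48, 23, 12, 43, 8, 53, 56, 13, 54, 7, 20, 11, 32, 57.
Every element of ℤ_{58} appears exactly once in this list, so σ is a bijection, and in particular injective.
Since σ is injective, we read off the preimage of 40 from the same table: σ(26) = 40, so σ⁻¹(40) = 26.

26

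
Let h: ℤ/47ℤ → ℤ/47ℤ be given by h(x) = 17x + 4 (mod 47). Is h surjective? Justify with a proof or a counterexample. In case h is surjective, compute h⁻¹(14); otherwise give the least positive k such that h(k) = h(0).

Since gcd(17, 47) = 1, 17 is invertible modulo 47. Euclid's algorithm: 47 = 2·17 + 13, 17 = 1·13 + 4, 13 = 3·4 + 1; back-substituting gives 1 = 36·17 − 13·47, so 17⁻¹ ≡ 36 (mod 47).
Then y ↦ 36(y − 4) is a two-sided inverse to h, so every y ∈ ℤ/47ℤ has a preimage.
Hence h is surjective.
Since h is surjective, we find h⁻¹(14): we need 17x ≡ 14 − 4 ≡ 10 (mod 47). Using 17⁻¹ = 36: x ≡ 36·10 = 360 = 7·47 + 31, so x = 31.
Check: h(31) = 17·31 + 4 = 531 = 11·47 + 14 ≡ 14 (mod 47).

31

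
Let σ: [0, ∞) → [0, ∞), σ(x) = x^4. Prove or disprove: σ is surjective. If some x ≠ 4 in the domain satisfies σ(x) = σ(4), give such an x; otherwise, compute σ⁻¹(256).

For any y ∈ [0, ∞), x = y^{1/4} ∈ [0, ∞) gives σ(x) = y, so σ is surjective.
Since x ↦ x^4 is strictly increasing on [0, ∞), it is injective there, so no x ≠ 4 in the domain has σ(x) = σ(4). We therefore compute σ⁻¹(256) = 256^{1/4} = 4 (indeed 4^4 = 256).

4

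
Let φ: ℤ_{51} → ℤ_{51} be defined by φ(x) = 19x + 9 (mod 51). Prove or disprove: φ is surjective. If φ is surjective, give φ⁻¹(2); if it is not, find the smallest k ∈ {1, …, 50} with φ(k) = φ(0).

5

Recall that φ is surjective if every y in the codomain equals φ(x) for some x in the domain.
Since gcd(19, 51) = 1, 19 is invertible modulo 51. Euclid's algorithm: 51 = 2·19 + 13, 19 = 1·13 + 6, 13 = 2·6 + 1; back-substituting gives 1 = 43·19 − 16·51, so 19⁻¹ ≡ 43 (mod 51).
For any y ∈ ℤ_{51}, x = 43(y − 9) mod 51 satisfies φ(x) = 19·43(y − 9) + 9 ≡ y (since 19·43 ≡ 1 mod 51). So every y has a preimage.
Thus φ is surjective.
Since φ is surjective, we compute φ⁻¹(2): solve 19x + 9 ≡ 2 (mod 51), i.e. 19x ≡ 44 (mod 51).
Multiplying by 19⁻¹ = 43 gives x ≡ 43·44 = 1892 = 37·51 + 5 ≡ 5 (mod 51).
Check: φ(5) = 19·5 + 9 = 104 = 2·51 + 2 ≡ 2 (mod 51).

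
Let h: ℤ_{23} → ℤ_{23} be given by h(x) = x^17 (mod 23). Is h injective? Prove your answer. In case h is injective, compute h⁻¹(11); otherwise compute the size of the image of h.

Since 23 is prime, the nonzero elements of ℤ_{23} form a cyclic group of order 22.
As gcd(17, 22) = 1, raising to the 17th power is a bijection on this group: if s^17 ≡ t^17 then (st^{−1})^17 = 1, and the only element of order dividing gcd(17, 22) = 1 is 1, so s = t.
With h(0) = 0 this makes h injective on all of ℤ_{23}, hence bijective (finite equal-size domain and codomain). In particular h is injective.
Since h is injective, we find the preimage of 11. The inverse of x ↦ x^17 on (ℤ_{23})^× is x ↦ x^13, because 17·13 = 221 = 10·22 + 1 ≡ 1 (mod 22) and x^{22} = 1 for x ≠ 0 (Fermat). So h⁻¹(11) = 11^13 mod 23.
Repeated squaring mod 23: 11^1 ≡ 11, 11^2 ≡ 11² = 121 ≡ 6, 11^4 ≡ 6² = 36 ≡ 13, 11^8 ≡ 13² = 169 ≡ 8. Since 13 = 8 + 4 + 1, 11^13 ≡ 8·13·11: 8·13 = 104 ≡ 12, then 12·11 = 132 ≡ 17. So 11^13 ≡ 17 (mod 23).
Hence h⁻¹(11) = 17.

17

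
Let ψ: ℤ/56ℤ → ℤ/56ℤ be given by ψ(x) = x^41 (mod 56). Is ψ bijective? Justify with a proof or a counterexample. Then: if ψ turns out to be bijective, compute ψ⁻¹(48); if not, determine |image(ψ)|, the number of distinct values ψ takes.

ψ(0) = 0^41 = 0.
ψ(14): Repeated squaring mod 56: 14^1 ≡ 14, 14^2 ≡ 14² = 196 ≡ 28, 14^4 ≡ 28² = 784 ≡ 0, 14^8 ≡ 0² = 0, 14^16 ≡ 0² = 0, 14^32 ≡ 0² = 0. Since 41 = 32 + 8 + 1, 14^41 ≡ 0·0·14: 0·0 = 0, then 0·14 = 0. So 14^41 ≡ 0 (mod 56).
So ψ(0) = ψ(14) = 0 while 0 ≠ 14, hence ψ is not injective, hence not bijective.
Since ψ is not bijective, we determine |image(ψ)|. Computing x^41 mod 56 for each x (by repeated squaring, reducing mod 56 at every step), the values ψ(0), ψ(1), …, ψ(55) are: 0, 1, 32, 19, 16, 45, 48, 7, 8, 25, 40, 51, 24, 13, 0, 15, 32, 33, 16, 3, 48, 21, 8, 39, 40, 9, 24, 27, 0, 29, 32, 47, 16, 17, 48, 35, 8, 53, 40, 23, 24, 41, 0, 43, 32, 5, 16, 31, 48, 49, 8, 11, 40, 37, 24, 55.
The distinct values are {0, 1, 3, 5, 7, 8, 9, 11, 13, 15, 16, 17, 19, 21, 23, 24, 25, 27, 29, 31, 32, 33, 35, 37, 39, 40, 41, 43, 45, 47, 48, 49, 51, 53, 55}; there are 35 of them.

35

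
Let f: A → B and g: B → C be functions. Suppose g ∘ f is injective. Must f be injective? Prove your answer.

injective

Suppose f(u) = f(v). Applying g: (g ∘ f)(u) = (g ∘ f)(v). Since g ∘ f is injective, u = v. Hence f is injective.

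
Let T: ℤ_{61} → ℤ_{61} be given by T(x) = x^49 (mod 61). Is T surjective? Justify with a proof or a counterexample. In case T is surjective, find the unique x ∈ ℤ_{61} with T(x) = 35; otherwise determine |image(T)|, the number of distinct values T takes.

Since 61 is prime, the nonzero elements of ℤ_{61} form a cyclic group of order 60.
As gcd(49, 60) = 1, raising to the 49th power is a bijection on this group: if s^49 ≡ t^49 then (st^{−1})^49 = 1, and the only element of order dividing gcd(49, 60) = 1 is 1, so s = t.
With T(0) = 0 this makes T injective on all of ℤ_{61}, hence bijective (finite equal-size domain and codomain). In particular T is surjective.
Since T is surjective, we find the preimage of 35. The inverse of x ↦ x^49 on (ℤ_{61})^× is x ↦ x^49, because 49·49 = 2401 = 40·60 + 1 ≡ 1 (mod 60) and x^{60} = 1 for x ≠ 0 (Fermat). So T⁻¹(35) = 35^49 mod 61.
Repeated squaring mod 61: 35^1 ≡ 35, 35^2 ≡ 35² = 1225 ≡ 5, 35^4 ≡ 5² = 25, 35^8 ≡ 25² = 625 ≡ 15, 35^16 ≡ 15² = 225 ≡ 42, 35^32 ≡ 42² = 1764 ≡ 56. Since 49 = 32 + 16 + 1, 35^49 ≡ 56·42·35: 56·42 = 2352 ≡ 34, then 34·35 = 1190 ≡ 31. So 35^49 ≡ 31 (mod 61).
Hence T⁻¹(35) = 31.

31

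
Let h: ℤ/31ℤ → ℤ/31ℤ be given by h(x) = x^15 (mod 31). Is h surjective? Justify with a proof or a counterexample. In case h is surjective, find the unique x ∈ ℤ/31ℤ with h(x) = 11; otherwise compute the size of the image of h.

3

h(1) = 1^15 = 1.
h(2): Repeated squaring mod 31: 2^1 ≡ 2, 2^2 ≡ 2² = 4, 2^4 ≡ 4² = 16, 2^8 ≡ 16² = 256 ≡ 8. Since 15 = 8 + 4 + 2 + 1, 2^15 ≡ 8·16·4·2: 8·16 = 128 ≡ 4, then 4·4 = 16, then 16·2 = 32 ≡ 1. So 2^15 ≡ 1 (mod 31).
So h(1) = h(2) = 1 while 1 ≠ 2, thus h is not injective.
A non-injective map from the 31-element set ℤ/31ℤ to itself takes at most 30 distinct values, so it cannot be surjective. Hence h is not surjective.
Since h is not surjective, we determine |image(h)|. Computing x^15 mod 31 for each x (by repeated squaring, reducing mod 31 at every step), the values h(0), h(1), …, h(30) are: 0, 1, 1, 30, 1, 1, 30, 1, 1, 1, 1, 30, 30, 30, 1, 30, 1, 30, 1, 1, 1, 30, 30, 30, 30, 1, 30, 30, 1, 30, 30.
The distinct values are {0, 1, 30}; there are 3 of them.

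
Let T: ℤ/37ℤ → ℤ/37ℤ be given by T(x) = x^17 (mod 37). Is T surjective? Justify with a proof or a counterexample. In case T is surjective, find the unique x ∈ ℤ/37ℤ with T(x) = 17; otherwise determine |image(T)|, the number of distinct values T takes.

13

Since 37 is prime, the nonzero elements of ℤ/37ℤ form a cyclic group of order 36.
As gcd(17, 36) = 1, raising to the 17th power is a bijection on this group: if a^17 ≡ b^17 then (ab^{−1})^17 = 1, and the only element of order dividing gcd(17, 36) = 1 is 1, so a = b.
With T(0) = 0 this makes T injective on all of ℤ/37ℤ, hence bijective (finite equal-size domain and codomain). In particular T is surjective.
Since T is surjective, we find the preimage of 17. The inverse of x ↦ x^17 on (ℤ/37ℤ)^× is x ↦ x^17, because 17·17 = 289 = 8·36 + 1 ≡ 1 (mod 36) and x^{36} = 1 for x ≠ 0 (Fermat). So T⁻¹(17) = 17^17 mod 37.
Repeated squaring mod 37: 17^1 ≡ 17, 17^2 ≡ 17² = 289 ≡ 30, 17^4 ≡ 30² = 900 ≡ 12, 17^8 ≡ 12² = 144 ≡ 33, 17^16 ≡ 33² = 1089 ≡ 16. Since 17 = 16 + 1, 17^17 ≡ 16·17: 16·17 = 272 ≡ 13. So 17^17 ≡ 13 (mod 37).
Hence T⁻¹(17) = 13.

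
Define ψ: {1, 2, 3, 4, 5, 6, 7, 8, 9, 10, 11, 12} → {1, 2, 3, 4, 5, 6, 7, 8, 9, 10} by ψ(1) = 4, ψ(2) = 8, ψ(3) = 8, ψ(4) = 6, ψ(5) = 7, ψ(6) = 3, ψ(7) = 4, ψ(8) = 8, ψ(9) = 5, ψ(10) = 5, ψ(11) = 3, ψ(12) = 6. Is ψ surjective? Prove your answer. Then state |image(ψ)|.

No element maps to 1, so ψ is not surjective.
The image of ψ is {3, 4, 5, 6, 7, 8}, which has 6 elements.

6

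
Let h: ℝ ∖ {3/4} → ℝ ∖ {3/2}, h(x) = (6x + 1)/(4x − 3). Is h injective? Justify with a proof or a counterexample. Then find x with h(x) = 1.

-2

Suppose h(a) = h(b). Cross-multiplying: (6a + 1)(4b − 3) = (6b + 1)(4a − 3).
Expanding both sides and cancelling the symmetric terms leaves −22·(a − b) = 0. Since −22 ≠ 0, a = b. Therefore h is injective.
Solving h(x) = 1: cross-multiplying gives 6x + 1 = 1(4x − 3), which rearranges to 2x = −4, so x = −2.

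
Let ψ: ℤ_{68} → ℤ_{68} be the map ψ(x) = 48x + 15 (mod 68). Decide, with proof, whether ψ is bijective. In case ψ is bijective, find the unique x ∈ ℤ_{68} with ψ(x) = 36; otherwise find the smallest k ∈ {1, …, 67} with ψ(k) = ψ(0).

17

Recall that ψ is injective if ψ(s) = ψ(t) implies s = t.
We have gcd(48, 68) = 4 > 1. Taking s = 0 and t = 17: ψ(0) = 15 and ψ(17) = 48·17 + 15 = 831 ≡ 15 (mod 68).
So ψ(0) = ψ(17) while 0 ≠ 17, therefore ψ is not injective, hence not bijective.
Since ψ is not bijective, we find the least positive k with ψ(k) = ψ(0): this means 48k ≡ 0 (mod 68), i.e. 68 ∣ 48k. Since gcd(48, 68) = 4, dividing through by 4 this holds exactly when 17 ∣ 12k, and as gcd(12, 17) = 1, exactly when 17 ∣ k.
The smallest positive such k is 17.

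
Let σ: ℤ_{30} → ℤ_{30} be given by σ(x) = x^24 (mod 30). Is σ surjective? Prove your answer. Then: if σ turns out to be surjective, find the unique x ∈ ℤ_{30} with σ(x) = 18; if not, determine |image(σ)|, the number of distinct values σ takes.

σ(2): Repeated squaring mod 30: 2^1 ≡ 2, 2^2 ≡ 2² = 4, 2^4 ≡ 4² = 16, 2^8 ≡ 16² = 256 ≡ 16, 2^16 ≡ 16² = 256 ≡ 16. Since 24 = 16 + 8, 2^24 ≡ 16·16: 16·16 = 256 ≡ 16. So 2^24 ≡ 16 (mod 30).
σ(4): Repeated squaring mod 30: 4^1 ≡ 4, 4^2 ≡ 4² = 16, 4^4 ≡ 16² = 256 ≡ 16, 4^8 ≡ 16² = 256 ≡ 16, 4^16 ≡ 16² = 256 ≡ 16. Since 24 = 16 + 8, 4^24 ≡ 16·16: 16·16 = 256 ≡ 16. So 4^24 ≡ 16 (mod 30).
So σ(2) = σ(4) = 16 while 2 ≠ 4, so σ is not injective.
A non-injective map from the 30-element set ℤ_{30} to itself takes at most 29 distinct values, so it cannot be surjective. So σ is not surjective.
Since σ is not surjective, we determine |image(σ)|. Computing x^24 mod 30 for each x (by repeated squaring, reducing mod 30 at every step), the values σ(0), σ(1), …, σ(29) are: 0, 1, 16, 21, 16, 25, 6, 1, 16, 21, 10, 1, 6, 1, 16, 15, 16, 1, 6, 1, 10, 21, 16, 1, 6, 25, 16, 21, 16, 1.
The distinct values are {0, 1, 6, 10, 15, 16, 21, 25}; there are 8 of them.

8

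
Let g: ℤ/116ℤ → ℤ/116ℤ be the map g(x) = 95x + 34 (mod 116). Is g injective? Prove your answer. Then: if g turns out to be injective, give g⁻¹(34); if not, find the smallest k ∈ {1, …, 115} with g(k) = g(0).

Suppose g(s) = g(t) in ℤ/116ℤ. Then 95s + 34 ≡ 95t + 34 (mod 116), therefore 95(s − t) ≡ 0 (mod 116).
Since gcd(95, 116) = 1, 95 is invertible modulo 116, therefore s − t ≡ 0 (mod 116), i.e. s = t.
Hence g is injective.
We now compute 95⁻¹ mod 116 explicitly. Euclid's algorithm: 116 = 1·95 + 21, 95 = 4·21 + 11, 21 = 1·11 + 10, 11 = 1·10 + 1; back-substituting gives 1 = 11·95 − 9·116, so 95⁻¹ ≡ 11 (mod 116).
Since g is injective, we find g⁻¹(34): we need 95x ≡ 34 − 34 ≡ 0 (mod 116). Using 95⁻¹ = 11: x ≡ 11·0 = 0, so x = 0.
Check: g(0) = 95·0 + 34 = 34 ≡ 34 (mod 116).

0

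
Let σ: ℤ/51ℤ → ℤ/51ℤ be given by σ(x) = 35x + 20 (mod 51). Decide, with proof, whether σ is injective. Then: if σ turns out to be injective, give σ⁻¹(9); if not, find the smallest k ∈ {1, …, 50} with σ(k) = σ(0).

If σ(s) = σ(t), then 35s ≡ 35t (mod 51). Because gcd(35, 51) = 1, we may cancel 35 to get s ≡ t (mod 51).
Hence σ is injective.
We now compute 35⁻¹ mod 51 explicitly. Euclid's algorithm: 51 = 1·35 + 16, 35 = 2·16 + 3, 16 = 5·3 + 1; back-substituting gives 1 = 35·35 − 24·51, so 35⁻¹ ≡ 35 (mod 51).
Since σ is injective, we find σ⁻¹(9): we need 35x ≡ 9 − 20 ≡ 40 (mod 51). Using 35⁻¹ = 35: x ≡ 35·40 = 1400 = 27·51 + 23, so x = 23.
Check: σ(23) = 35·23 + 20 = 825 = 16·51 + 9 ≡ 9 (mod 51).

23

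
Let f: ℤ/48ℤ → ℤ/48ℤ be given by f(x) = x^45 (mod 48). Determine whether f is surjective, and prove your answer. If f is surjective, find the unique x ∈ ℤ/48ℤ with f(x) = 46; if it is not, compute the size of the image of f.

f(0) = 0^45 = 0.
f(6): Repeated squaring mod 48: 6^1 ≡ 6, 6^2 ≡ 6² = 36, 6^4 ≡ 36² = 1296 ≡ 0, 6^8 ≡ 0² = 0, 6^16 ≡ 0² = 0, 6^32 ≡ 0² = 0. Since 45 = 32 + 8 + 4 + 1, 6^45 ≡ 0·0·0·6: 0·0 = 0, then 0·0 = 0, then 0·6 = 0. So 6^45 ≡ 0 (mod 48).
So f(0) = f(6) = 0 while 0 ≠ 6, hence f is not injective.
A non-injective map from the 48-element set ℤ/48ℤ to itself takes at most 47 distinct values, so it cannot be surjective. Hence f is not surjective.
Since f is not surjective, we determine |image(f)|. Computing x^45 mod 48 for each x (by repeated squaring, reducing mod 48 at every step), the values f(0), f(1), …, f(47) are: 0, 1, 32, 3, 16, 5, 0, 7, 32, 9, 16, 11, 0, 13, 32, 15, 16, 17, 0, 19, 32, 21, 16, 23, 0, 25, 32, 27, 16, 29, 0, 31, 32, 33, 16, 35, 0, 37, 32, 39, 16, 41, 0, 43, 32, 45, 16, 47.
The distinct values are {0, 1, 3, 5, 7, 9, 11, 13, 15, 16, 17, 19, 21, 23, 25, 27, 29, 31, 32, 33, 35, 37, 39, 41, 43, 45, 47}; there are 27 of them.

27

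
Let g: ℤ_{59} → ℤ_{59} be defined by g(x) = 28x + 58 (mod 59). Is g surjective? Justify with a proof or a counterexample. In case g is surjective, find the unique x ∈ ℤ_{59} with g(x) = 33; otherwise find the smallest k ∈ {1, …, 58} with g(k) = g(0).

Since gcd(28, 59) = 1, 28 is invertible modulo 59. Euclid's algorithm: 59 = 2·28 + 3, 28 = 9·3 + 1; back-substituting gives 1 = 19·28 − 9·59, so 28⁻¹ ≡ 19 (mod 59).
For any y ∈ ℤ_{59}, x = 19(y − 58) mod 59 satisfies g(x) = 28·19(y − 58) + 58 ≡ y (since 28·19 ≡ 1 mod 59). So every y has a preimage.
Thus g is surjective.
Since g is surjective, we find g⁻¹(33): we need 28x ≡ 33 − 58 ≡ 34 (mod 59). Using 28⁻¹ = 19: x ≡ 19·34 = 646 = 10·59 + 56, so x = 56.
Check: g(56) = 28·56 + 58 = 1626 = 27·59 + 33 ≡ 33 (mod 59).

56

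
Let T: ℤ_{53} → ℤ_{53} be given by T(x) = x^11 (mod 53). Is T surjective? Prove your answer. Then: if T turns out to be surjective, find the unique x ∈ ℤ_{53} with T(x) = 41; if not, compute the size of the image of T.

Since 53 is prime, the nonzero elements of ℤ_{53} form a cyclic group of order 52.
As gcd(11, 52) = 1, raising to the 11th power is a bijection on this group: if x_1^11 ≡ x_2^11 then (x_1x_2^{−1})^11 = 1, and the only element of order dividing gcd(11, 52) = 1 is 1, so x_1 = x_2.
With T(0) = 0 this makes T injective on all of ℤ_{53}, hence bijective (finite equal-size domain and codomain). In particular T is surjective.
Since T is surjective, we find the preimage of 41. The inverse of x ↦ x^11 on (ℤ_{53})^× is x ↦ x^19, because 11·19 = 209 = 4·52 + 1 ≡ 1 (mod 52) and x^{52} = 1 for x ≠ 0 (Fermat). So T⁻¹(41) = 41^19 mod 53.
Repeated squaring mod 53: 41^1 ≡ 41, 41^2 ≡ 41² = 1681 ≡ 38, 41^4 ≡ 38² = 1444 ≡ 13, 41^8 ≡ 13² = 169 ≡ 10, 41^16 ≡ 10² = 100 ≡ 47. Since 19 = 16 + 2 + 1, 41^19 ≡ 47·38·41: 47·38 = 1786 ≡ 37, then 37·41 = 1517 ≡ 33. So 41^19 ≡ 33 (mod 53).
Hence T⁻¹(41) = 33.

33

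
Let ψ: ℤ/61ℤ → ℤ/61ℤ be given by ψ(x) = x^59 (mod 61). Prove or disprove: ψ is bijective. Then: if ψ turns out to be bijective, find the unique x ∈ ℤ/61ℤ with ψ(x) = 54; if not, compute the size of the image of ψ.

Since 61 is prime, the nonzero elements of ℤ/61ℤ form a cyclic group of order 60.
As gcd(59, 60) = 1, raising to the 59th power is a bijection on this group: if s^59 ≡ t^59 then (st^{−1})^59 = 1, and the only element of order dividing gcd(59, 60) = 1 is 1, so s = t.
With ψ(0) = 0 this makes ψ injective on all of ℤ/61ℤ, hence bijective (finite equal-size domain and codomain). In particular ψ is bijective.
Since ψ is bijective, we find the preimage of 54. The inverse of x ↦ x^59 on (ℤ/61ℤ)^× is x ↦ x^59, because 59·59 = 3481 = 58·60 + 1 ≡ 1 (mod 60) and x^{60} = 1 for x ≠ 0 (Fermat). So ψ⁻¹(54) = 54^59 mod 61.
Repeated squaring mod 61: 54^1 ≡ 54, 54^2 ≡ 54² = 2916 ≡ 49, 54^4 ≡ 49² = 2401 ≡ 22, 54^8 ≡ 22² = 484 ≡ 57, 54^16 ≡ 57² = 3249 ≡ 16, 54^32 ≡ 16² = 256 ≡ 12. Since 59 = 32 + 16 + 8 + 2 + 1, 54^59 ≡ 12·16·57·49·54: 12·16 = 192 ≡ 9, then 9·57 = 513 ≡ 25, then 25·49 = 1225 ≡ 5, then 5·54 = 270 ≡ 26. So 54^59 ≡ 26 (mod 61).
Hence ψ⁻¹(54) = 26.

26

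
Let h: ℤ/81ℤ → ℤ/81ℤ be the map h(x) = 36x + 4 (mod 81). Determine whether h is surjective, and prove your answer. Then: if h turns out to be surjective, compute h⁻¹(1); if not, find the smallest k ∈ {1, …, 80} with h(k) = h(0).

9

Since gcd(36, 81) = 9, we have 36x ≡ 0 (mod 9) for all x, so h(x) ≡ 4 (mod 9).
But 0 ≢ 4 (mod 9), so 0 ∈ ℤ/81ℤ has no preimage. So h is not surjective.
Since h is not surjective, we find the least positive k with h(k) = h(0): this means 36k ≡ 0 (mod 81), i.e. 81 ∣ 36k. Since gcd(36, 81) = 9, dividing through by 9 this holds exactly when 9 ∣ 4k, and as gcd(4, 9) = 1, exactly when 9 ∣ k.
The smallest positive such k is 9.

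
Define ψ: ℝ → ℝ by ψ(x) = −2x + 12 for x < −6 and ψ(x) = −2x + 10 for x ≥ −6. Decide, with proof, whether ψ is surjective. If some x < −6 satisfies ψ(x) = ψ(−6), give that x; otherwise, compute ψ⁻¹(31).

-19/2

Both pieces are strictly decreasing (slopes −2 and −2), so each is injective on its own interval.
The left piece maps (−∞, −6) onto (24, ∞); the right piece maps [−6, ∞) onto (−∞, 22].
The union (24, ∞) ∪ (−∞, 22] omits the interval between 24 and 22; in particular 24 has no preimage. So ψ is not surjective.
Because the two images are disjoint, no x < −6 has ψ(x) = ψ(−6), so we compute ψ⁻¹(31): 31 lies in (24, ∞), so solve −2x + 12 = 31: x = (31 − 12)/(−2) = −19/2.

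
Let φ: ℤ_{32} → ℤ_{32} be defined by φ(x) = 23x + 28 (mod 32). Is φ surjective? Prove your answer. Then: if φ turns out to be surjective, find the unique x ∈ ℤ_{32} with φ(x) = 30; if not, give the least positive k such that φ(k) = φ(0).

Recall: φ is surjective if every y in the codomain equals φ(x) for some x in the domain.
Since gcd(23, 32) = 1, 23 is invertible modulo 32. Euclid's algorithm: 32 = 1·23 + 9, 23 = 2·9 + 5, 9 = 1·5 + 4, 5 = 1·4 + 1; back-substituting gives 1 = 7·23 − 5·32, so 23⁻¹ ≡ 7 (mod 32).
Then y ↦ 7(y − 28) is a two-sided inverse to φ, so every y ∈ ℤ_{32} has a preimage.
Hence φ is surjective.
Since φ is surjective, we find φ⁻¹(30): we need 23x ≡ 30 − 28 ≡ 2 (mod 32). Using 23⁻¹ = 7: x ≡ 7·2 = 14, so x = 14.
Check: φ(14) = 23·14 + 28 = 350 = 10·32 + 30 ≡ 30 (mod 32).

14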